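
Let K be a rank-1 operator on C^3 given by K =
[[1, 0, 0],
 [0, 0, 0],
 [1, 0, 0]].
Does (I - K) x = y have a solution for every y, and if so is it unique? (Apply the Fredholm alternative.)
(I - K) is singular (det(I - K) = 0, i.e. 1 ∈ sigma(K)). (I - K) x = y is solvable iff y ⊥ ker((I - K)^*) = span{(1, 0, 0)}, i.e. iff y_1 = 0. When solvable, the solutions are x = y + c·(1, 0, 1), c arbitrary (ker(I - K) = span{(1, 0, 1)}, dimension 1).

K has rank 1, so it is an outer product K = u v^T: every row of K is a multiple of one row vector. Reading off the entries, u = (1, 0, 1) and v = (1, 0, 0) (row i of K equals u_i·v^T). A rank-one matrix u v^T satisfies K u = u (v·u) and kills the (2)-dimensional subspace v^⊥, so its characteristic polynomial is lambda^2 (lambda - v·u) with v·u = tr K = 1. Hence the eigenvalues of I - K are 1 (multiplicity 2) and 1 - (1) = 0, so det(I - K) = 0. (Direct check: I - K =
[[0, 0, 0],
 [0, 1, 0],
 [-1, 0, 1]]
has determinant 0.) So 1 is an eigenvalue of K and (I - K) is not invertible. The finite-dimensional Fredholm alternative says: either (I - K) is invertible, or ker(I - K) ≠ {0} and then range(I - K) = ker((I - K)^*)^⊥, with dim ker(I - K) = dim ker((I - K)^*). We are in the second case, so we need both kernels. Kernel of I - K: (I - K) u = u - u (v·u) = u - u = 0, so ker(I - K) = span{u} = span{(1, 0, 1)} (it is exactly 1-dimensional because rank(I - K) = 2). Kernel of the adjoint: K is real, so (I - K)^* = I - K^T = I - v u^T, and (I - v u^T) v = v - v (u·v) = 0; hence ker((I - K)^*) = span{v} = span{(1, 0, 0)}. Therefore (I - K) x = y is solvable iff <y, v> = 0, i.e. iff y_1 = 0. When this holds, K y = u (v·y) = 0, so (I - K) y = y and x = y is a particular solution; the full solution set is the line x = y + c·u = y + c·(1, 0, 1), c ∈ C.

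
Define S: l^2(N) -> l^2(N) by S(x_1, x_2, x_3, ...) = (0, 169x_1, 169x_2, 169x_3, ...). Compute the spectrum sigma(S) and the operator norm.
sigma(S) = closed disk {z in C : |z| ≤ 169}; ||S|| = 169

Note S = 169·U where U is the unit right shift (U x)_k = x_{k-1} (with x_0 := 0); so ||S|| = 169||U|| and sigma(S) = 169·sigma(U). ||S x||^2 = sum_{k≥1} |169x_k|^2 = 28561||x||^2, so ||S|| = 169 and sigma(S) ⊂ {|z| ≤ 169}. For any |lambda| < 169, the equation (S - lambda I) x = 0 forces x_1 = 0, then 169x_k = lambda x_{k+1} ⇒ x = 0, so S has no eigenvalues. But (S - lambda I) is not surjective for |lambda| < 169: solving (S - lambda I) x = e_1 would require x_n proportional to (lambda/169)^(-n), which is not in l^2. So every |lambda| < 169 lies in the residual spectrum. The boundary |lambda| = 169 is in the approximate point spectrum (the spectrum is closed). Hence sigma(S) is the closed disk of radius 169.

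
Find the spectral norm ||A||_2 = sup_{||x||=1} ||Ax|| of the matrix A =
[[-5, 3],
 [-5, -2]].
||A||_2 = sqrt((63 + sqrt(1469))/2) ≈ 7.1178 (= sqrt(largest eigenvalue of A^T A))

||A||_2 = sigma_max(A) = sqrt(lambda_max(A^T A)). Form the symmetric matrix M = A^T A =
[[50, -5],
 [-5, 13]].
Its characteristic polynomial (trace, determinant of M give the coefficients) is
  p(λ) = det(λ I - M) = λ^2 - 63λ + 625.
For λ^2 - 63λ + 625 the discriminant is 1469. It is nonnegative but not a perfect square, so the roots are real and irrational: λ = (63 ± sqrt(1469))/2 ≈ 50.6638, 12.3362.
So the eigenvalues of A^T A are ≈ 12.3362, 50.6638 (all ≥ 0, as they must be for A^T A). The largest is λ_max = (63 + sqrt(1469))/2 ≈ 50.6638, hence ||A||_2 = sqrt(λ_max) = sqrt((63 + sqrt(1469))/2) ≈ 7.1178.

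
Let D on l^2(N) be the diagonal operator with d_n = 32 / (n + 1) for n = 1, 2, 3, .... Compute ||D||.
||D|| = 16 (attained at n = 1)

For D diagonal, ||D|| = sup_n |d_n| = sup_n 32/(n + 1). This is positive and strictly decreasing in n, so the supremum is attained at n = 1: d_1 = 32/(1 + 1) = 16. Hence ||D|| = 16.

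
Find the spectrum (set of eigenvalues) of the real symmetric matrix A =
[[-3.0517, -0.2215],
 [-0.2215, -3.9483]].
sigma(A) ≈ {-4, -3}

A is real symmetric, so its spectrum consists of real eigenvalues. Expanding the characteristic polynomial of the displayed matrix gives
  det(λ I - A) = p(λ) = λ^2 + (7)λ + (12).
Solving p(λ) = 0 yields eigenvalues ≈ -4, -3. (A is shown rounded to 4 decimals, so these recover the underlying integer eigenvalues to within that precision.)
Verification: the trace of A = -7 equals the sum of eigenvalues -7, and det(A) ≈ 12.0000 matches the eigenvalue product 12.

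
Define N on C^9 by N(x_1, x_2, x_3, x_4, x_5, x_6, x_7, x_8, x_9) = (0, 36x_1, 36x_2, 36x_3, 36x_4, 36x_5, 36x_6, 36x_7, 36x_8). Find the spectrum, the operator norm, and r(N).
sigma(N) = {0}; ||N|| = 36; r(N) = 0. (N is nilpotent with N^9 = 0.)

On C^9, N is a strictly lower-triangular matrix with 36 on the subdiagonal and zeros elsewhere, so its characteristic polynomial is lambda^9 and every eigenvalue is 0: sigma(N) = {0}. For the operator norm, N e_i = 36e_{i+1} for i = 1, ..., 8 and N e_9 = 0, so the singular values of N are 36 (with multiplicity 8) and 0; hence ||N|| = 36. The spectral radius r(N) = max|lambda| = 0. Note ||N|| > r(N) — characteristic of non-normal nilpotent operators. Indeed N^9 = 0.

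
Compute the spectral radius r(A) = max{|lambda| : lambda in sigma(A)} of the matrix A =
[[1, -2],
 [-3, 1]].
r(A) = (2 + sqrt(24))/2 ≈ 3.4495

The eigenvalues of A are the roots of its characteristic polynomial. With M = A (coefficients from the trace and determinant):
  p(λ) = det(λ I - M) = λ^2 - 2λ - 5.
For λ^2 - 2λ - 5 the discriminant is 24. It is nonnegative but not a perfect square, so the roots are real and irrational: λ = (2 ± sqrt(24))/2 ≈ 3.4495, -1.4495.
Thus the eigenvalues (to 4 decimals) are 3.4495 (modulus 3.4495); -1.4495 (modulus 1.4495). The spectral radius is the largest modulus: r(A) = (2 + sqrt(24))/2 ≈ 3.4495. (Cross-check: r(A) ≤ ||A||_2 ≈ 3.618; equality holds whenever A is normal, though it can also hold for some non-normal A.)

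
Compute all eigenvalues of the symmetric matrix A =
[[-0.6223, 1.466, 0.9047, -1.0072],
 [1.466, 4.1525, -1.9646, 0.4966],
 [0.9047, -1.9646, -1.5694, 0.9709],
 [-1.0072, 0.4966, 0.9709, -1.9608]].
sigma(A) ≈ {-4, -1, 0, 5}

A is real symmetric, so its spectrum consists of real eigenvalues. Expanding the characteristic polynomial of the displayed matrix gives
  det(λ I - A) = p(λ) = λ^4 + (0)λ^3 + (-21)λ^2 + (-20)λ + (0).
Solving p(λ) = 0 yields eigenvalues ≈ -4, -1, 0, 5. (A is shown rounded to 4 decimals, so these recover the underlying integer eigenvalues to within that precision.)
Verification: the trace of A = 0 equals the sum of eigenvalues 0, and det(A) ≈ -0.0000 matches the eigenvalue product 0.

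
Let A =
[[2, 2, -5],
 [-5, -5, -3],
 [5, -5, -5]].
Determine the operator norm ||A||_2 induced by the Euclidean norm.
||A||_2 ≈ 9.5395 (= sqrt(largest eigenvalue of A^T A))

||A||_2 = sigma_max(A) = sqrt(lambda_max(A^T A)). Form the symmetric matrix M = A^T A =
[[54, 4, -20],
 [4, 54, 30],
 [-20, 30, 59]].
Its characteristic polynomial (trace, sum of principal 2x2 minors, determinant of M give the coefficients) is
  p(λ) = det(λ I - M) = λ^3 - 167λ^2 + 7972λ - 96100.
No integer candidate from the rational root theorem (±divisors of 96100) is a root, so the roots are irrational. The cubic discriminant is Δ = 9097224784 > 0, so there are three distinct real roots. p(18) = -880 and p(19) = 1940 have opposite signs, so a root lies in (18, 19); Newton's method refines it to λ ≈ 18.3037. p(57) = 914 and p(58) = -400 have opposite signs, so a root lies in (57, 58); Newton's method refines it to λ ≈ 57.6947. p(91) = -4 and p(92) = 2524 have opposite signs, so a root lies in (91, 92); Newton's method refines it to λ ≈ 91.0017. Check (Vieta): the three roots sum to 167, matching tr M = 167.
So the eigenvalues of A^T A are ≈ 18.3037, 57.6947, 91.0017 (all ≥ 0, as they must be for A^T A). The largest is λ_max ≈ 91.0017, hence ||A||_2 = sqrt(λ_max) ≈ 9.5395.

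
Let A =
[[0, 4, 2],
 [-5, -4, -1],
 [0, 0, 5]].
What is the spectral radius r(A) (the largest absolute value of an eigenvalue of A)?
r(A) = 5

The eigenvalues of A are the roots of its characteristic polynomial. With M = A (coefficients from the trace, the sum of principal 2x2 minors, and det A):
  p(λ) = det(λ I - M) = λ^3 - λ^2 - 100.
By the rational root theorem any rational root is an integer divisor of 100. Testing λ = 5: p(5) = 125 - 25 + 0 - 100 = 0, so λ = 5 is a root. Dividing out (λ - 5) leaves p(λ) = (λ - 5)(λ^2 + 4λ + 20). For λ^2 + 4λ + 20 the discriminant is -64. It is negative, so the roots are the complex-conjugate pair λ = -2 ± (sqrt(64)/2) i ≈ -2 ± 4i. For a conjugate pair the product of the roots equals the constant term, so |λ|^2 = 20 and |λ| = sqrt(20) ≈ 4.4721.
Thus the eigenvalues (to 4 decimals) are -2 ± 4i (modulus 4.4721); 5 (modulus 5). The spectral radius is the largest modulus: r(A) = 5. (Cross-check: r(A) ≤ ||A||_2 ≈ 7.4183; equality holds whenever A is normal, though it can also hold for some non-normal A.)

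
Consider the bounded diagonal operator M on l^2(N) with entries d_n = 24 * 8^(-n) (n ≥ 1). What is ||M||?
||M|| = 3 (attained at n = 1)

For M diagonal, ||M|| = sup_n |d_n|. The sequence d_n = 24 * 8^(-n) is positive and strictly decreasing (ratio 8^(-1) < 1), so the supremum is d_1 = 24/8 = 3. Hence ||M|| = 3.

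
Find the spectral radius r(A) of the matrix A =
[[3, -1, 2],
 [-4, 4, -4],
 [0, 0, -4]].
r(A) = (7 + sqrt(17))/2 ≈ 5.5616

The eigenvalues of A are the roots of its characteristic polynomial. With M = A (coefficients from the trace, the sum of principal 2x2 minors, and det A):
  p(λ) = det(λ I - M) = λ^3 - 3λ^2 - 20λ + 32.
By the rational root theorem any rational root is an integer divisor of 32. Testing λ = -4: p(-4) = -64 - 48 + 80 + 32 = 0, so λ = -4 is a root. Dividing out (λ + 4) leaves p(λ) = (λ + 4)(λ^2 - 7λ + 8). For λ^2 - 7λ + 8 the discriminant is 17. It is nonnegative but not a perfect square, so the roots are real and irrational: λ = (7 ± sqrt(17))/2 ≈ 5.5616, 1.4384.
Thus the eigenvalues (to 4 decimals) are 5.5616 (modulus 5.5616); 1.4384 (modulus 1.4384); -4 (modulus 4). The spectral radius is the largest modulus: r(A) = (7 + sqrt(17))/2 ≈ 5.5616. (Cross-check: r(A) ≤ ||A||_2 ≈ 8.1682; equality holds whenever A is normal, though it can also hold for some non-normal A.)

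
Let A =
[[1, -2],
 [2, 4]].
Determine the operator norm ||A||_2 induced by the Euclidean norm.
||A||_2 = sqrt((25 + sqrt(369))/2) ≈ 4.7016 (= sqrt(largest eigenvalue of A^T A))

||A||_2 = sigma_max(A) = sqrt(lambda_max(A^T A)). Form the symmetric matrix M = A^T A =
[[5, 6],
 [6, 20]].
Its characteristic polynomial (trace, determinant of M give the coefficients) is
  p(λ) = det(λ I - M) = λ^2 - 25λ + 64.
For λ^2 - 25λ + 64 the discriminant is 369. It is nonnegative but not a perfect square, so the roots are real and irrational: λ = (25 ± sqrt(369))/2 ≈ 22.1047, 2.8953.
So the eigenvalues of A^T A are ≈ 2.8953, 22.1047 (all ≥ 0, as they must be for A^T A). The largest is λ_max = (25 + sqrt(369))/2 ≈ 22.1047, hence ||A||_2 = sqrt(λ_max) = sqrt((25 + sqrt(369))/2) ≈ 4.7016.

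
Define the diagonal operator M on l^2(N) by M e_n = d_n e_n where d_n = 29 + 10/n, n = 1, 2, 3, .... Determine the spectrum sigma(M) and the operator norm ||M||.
sigma(M) = {29 + 10/n : n ≥ 1} ∪ {29}; ||M|| = 39

A bounded diagonal operator on l^2 with diagonal entries d_n has spectrum equal to the closure of {d_n : n ≥ 1}: every d_n is an eigenvalue (with eigenvector e_n), so {d_n} ⊂ sigma(M); the spectrum is closed, so its closure is too; and for lambda not in the closure, (M - lambda I) has bounded inverse (the diagonal entries 1/(d_n - lambda) are bounded). For our sequence d_n = 29 + 10/n, n = 1, 2, 3, ...:
  - {d_n} = {29 + 10/n : n ≥ 1}; the only limit point is 29
  - closure = {29 + 10/n : n ≥ 1} ∪ {29}
For the norm: a diagonal operator has ||M|| = sup_n |d_n|. Here d_n = 29 + 10/n is positive and decreasing, so sup_n |d_n| = d_1 = 29 + 10 = 39. So ||M|| = 39.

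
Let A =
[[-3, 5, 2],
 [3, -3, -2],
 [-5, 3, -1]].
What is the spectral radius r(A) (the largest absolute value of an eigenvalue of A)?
r(A) ≈ 4.9537

The eigenvalues of A are the roots of its characteristic polynomial. With M = A (coefficients from the trace, the sum of principal 2x2 minors, and det A):
  p(λ) = det(λ I - M) = λ^3 + 7λ^2 + 16λ - 26.
No integer candidate from the rational root theorem (±divisors of 26) is a root, so the roots are irrational. The cubic discriminant is Δ = -38836 < 0, so there is one real root and a complex-conjugate pair. p(1) = -2 and p(2) = 42 have opposite signs, so a root lies in (1, 2); Newton's method refines it to λ ≈ 1.0595. Dividing out (λ - (1.0595)) leaves approximately λ^2 + 8.0595λ + 24.5393. For λ^2 + 8.0595λ + 24.5393 the discriminant is -33.2011. It is negative, so the remaining roots are the complex-conjugate pair λ ≈ -4.0298 ± 2.881i. Their product equals the constant term, so |λ|^2 ≈ 24.5393 and |λ| ≈ 4.9537.
Thus the eigenvalues (to 4 decimals) are 1.0595 (modulus 1.0595); -4.0298 ± 2.881i (modulus 4.9537). The spectral radius is the largest modulus: r(A) ≈ 4.9537. (Cross-check: r(A) ≤ ||A||_2 ≈ 9.2006; equality holds whenever A is normal, though it can also hold for some non-normal A.)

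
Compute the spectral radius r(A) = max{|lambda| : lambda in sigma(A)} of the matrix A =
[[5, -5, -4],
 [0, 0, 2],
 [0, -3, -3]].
r(A) = 5

The eigenvalues of A are the roots of its characteristic polynomial. With M = A (coefficients from the trace, the sum of principal 2x2 minors, and det A):
  p(λ) = det(λ I - M) = λ^3 - 2λ^2 - 9λ - 30.
By the rational root theorem any rational root is an integer divisor of 30. Testing λ = 5: p(5) = 125 - 50 - 45 - 30 = 0, so λ = 5 is a root. Dividing out (λ - 5) leaves p(λ) = (λ - 5)(λ^2 + 3λ + 6). For λ^2 + 3λ + 6 the discriminant is -15. It is negative, so the roots are the complex-conjugate pair λ = -3/2 ± (sqrt(15)/2) i ≈ -1.5 ± 1.9365i. For a conjugate pair the product of the roots equals the constant term, so |λ|^2 = 6 and |λ| = sqrt(6) ≈ 2.4495.
Thus the eigenvalues (to 4 decimals) are -1.5 ± 1.9365i (modulus 2.4495); 5 (modulus 5). The spectral radius is the largest modulus: r(A) = 5. (Cross-check: r(A) ≤ ||A||_2 ≈ 8.91; equality holds whenever A is normal, though it can also hold for some non-normal A.)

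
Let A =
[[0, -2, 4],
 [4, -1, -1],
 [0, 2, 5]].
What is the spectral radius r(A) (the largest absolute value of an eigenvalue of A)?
r(A) ≈ 5.483

The eigenvalues of A are the roots of its characteristic polynomial. With M = A (coefficients from the trace, the sum of principal 2x2 minors, and det A):
  p(λ) = det(λ I - M) = λ^3 - 4λ^2 + 5λ - 72.
No integer candidate from the rational root theorem (±divisors of 72) is a root, so the roots are irrational. The cubic discriminant is Δ = -132580 < 0, so there is one real root and a complex-conjugate pair. p(5) = -22 and p(6) = 30 have opposite signs, so a root lies in (5, 6); Newton's method refines it to λ ≈ 5.483. Dividing out (λ - (5.483)) leaves approximately λ^2 + 1.483λ + 13.1314. For λ^2 + 1.483λ + 13.1314 the discriminant is -50.3264. It is negative, so the remaining roots are the complex-conjugate pair λ ≈ -0.7415 ± 3.5471i. Their product equals the constant term, so |λ|^2 ≈ 13.1314 and |λ| ≈ 3.6237.
Thus the eigenvalues (to 4 decimals) are 5.483 (modulus 5.483); -0.7415 ± 3.5471i (modulus 3.6237). The spectral radius is the largest modulus: r(A) ≈ 5.483. (Cross-check: r(A) ≤ ||A||_2 ≈ 6.5559; equality holds whenever A is normal, though it can also hold for some non-normal A.)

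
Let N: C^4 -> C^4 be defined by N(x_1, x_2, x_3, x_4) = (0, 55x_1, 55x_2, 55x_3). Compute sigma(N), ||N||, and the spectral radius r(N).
sigma(N) = {0}; ||N|| = 55; r(N) = 0. (N is nilpotent with N^4 = 0.)

On C^4, N is a strictly lower-triangular matrix with 55 on the subdiagonal and zeros elsewhere, so its characteristic polynomial is lambda^4 and every eigenvalue is 0: sigma(N) = {0}. For the operator norm, N e_i = 55e_{i+1} for i = 1, ..., 3 and N e_4 = 0, so the singular values of N are 55 (with multiplicity 3) and 0; hence ||N|| = 55. The spectral radius r(N) = max|lambda| = 0. Note ||N|| > r(N) — characteristic of non-normal nilpotent operators. Indeed N^4 = 0.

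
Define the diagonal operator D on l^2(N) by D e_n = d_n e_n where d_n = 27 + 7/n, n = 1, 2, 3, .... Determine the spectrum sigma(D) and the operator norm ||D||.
sigma(D) = {27 + 7/n : n ≥ 1} ∪ {27}; ||D|| = 34

A bounded diagonal operator on l^2 with diagonal entries d_n has spectrum equal to the closure of {d_n : n ≥ 1}: every d_n is an eigenvalue (with eigenvector e_n), so {d_n} ⊂ sigma(D); the spectrum is closed, so its closure is too; and for lambda not in the closure, (D - lambda I) has bounded inverse (the diagonal entries 1/(d_n - lambda) are bounded). For our sequence d_n = 27 + 7/n, n = 1, 2, 3, ...:
  - {d_n} = {27 + 7/n : n ≥ 1}; the only limit point is 27
  - closure = {27 + 7/n : n ≥ 1} ∪ {27}
For the norm: a diagonal operator has ||D|| = sup_n |d_n|. Here d_n = 27 + 7/n is positive and decreasing, so sup_n |d_n| = d_1 = 27 + 7 = 34. So ||D|| = 34.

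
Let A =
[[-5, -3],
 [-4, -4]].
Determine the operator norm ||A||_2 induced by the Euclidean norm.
||A||_2 = sqrt((66 + sqrt(4100))/2) ≈ 8.0632 (= sqrt(largest eigenvalue of A^T A))

||A||_2 = sigma_max(A) = sqrt(lambda_max(A^T A)). Form the symmetric matrix M = A^T A =
[[41, 31],
 [31, 25]].
Its characteristic polynomial (trace, determinant of M give the coefficients) is
  p(λ) = det(λ I - M) = λ^2 - 66λ + 64.
For λ^2 - 66λ + 64 the discriminant is 4100. It is nonnegative but not a perfect square, so the roots are real and irrational: λ = (66 ± sqrt(4100))/2 ≈ 65.0156, 0.9844.
So the eigenvalues of A^T A are ≈ 0.9844, 65.0156 (all ≥ 0, as they must be for A^T A). The largest is λ_max = (66 + sqrt(4100))/2 ≈ 65.0156, hence ||A||_2 = sqrt(λ_max) = sqrt((66 + sqrt(4100))/2) ≈ 8.0632.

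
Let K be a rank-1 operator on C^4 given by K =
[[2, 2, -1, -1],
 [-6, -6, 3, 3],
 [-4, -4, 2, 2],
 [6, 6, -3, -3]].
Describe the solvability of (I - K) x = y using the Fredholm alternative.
(I - K) is invertible (det(I - K) = 6 ≠ 0), so for every y in C^4 the equation (I - K) x = y has a unique solution.

K has rank 1, so it is an outer product K = u v^T: every row of K is a multiple of one row vector. Reading off the entries, u = (-1, 3, 2, -3) and v = (-2, -2, 1, 1) (row i of K equals u_i·v^T). A rank-one matrix u v^T satisfies K u = u (v·u) and kills the (3)-dimensional subspace v^⊥, so its characteristic polynomial is lambda^3 (lambda - v·u) with v·u = tr K = -5. Hence the eigenvalues of I - K are 1 (multiplicity 3) and 1 - (-5) = 6, so det(I - K) = 6. (Direct check: I - K =
[[-1, -2, 1, 1],
 [6, 7, -3, -3],
 [4, 4, -1, -2],
 [-6, -6, 3, 4]]
has determinant 6.) The finite-dimensional Fredholm alternative says: either (I - K) is invertible, or ker(I - K) ≠ {0} and then range(I - K) = ker((I - K)^*)^⊥, with dim ker(I - K) = dim ker((I - K)^*). Since det(I - K) ≠ 0, 1 is not an eigenvalue of K and ker(I - K) = {0}, so we are in the first case: for every y there is a unique x = (I - K)^(-1) y. Explicitly, by the Sherman–Morrison formula, (I - u v^T)^(-1) = I + u v^T/(1 - v·u), i.e. (I - K)^(-1) = I + K/(6).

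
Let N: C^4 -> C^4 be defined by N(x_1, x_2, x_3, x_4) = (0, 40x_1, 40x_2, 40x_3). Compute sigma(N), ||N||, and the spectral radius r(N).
sigma(N) = {0}; ||N|| = 40; r(N) = 0. (N is nilpotent with N^4 = 0.)

On C^4, N is a strictly lower-triangular matrix with 40 on the subdiagonal and zeros elsewhere, so its characteristic polynomial is lambda^4 and every eigenvalue is 0: sigma(N) = {0}. For the operator norm, N e_i = 40e_{i+1} for i = 1, ..., 3 and N e_4 = 0, so the singular values of N are 40 (with multiplicity 3) and 0; hence ||N|| = 40. The spectral radius r(N) = max|lambda| = 0. Note ||N|| > r(N) — characteristic of non-normal nilpotent operators. Indeed N^4 = 0.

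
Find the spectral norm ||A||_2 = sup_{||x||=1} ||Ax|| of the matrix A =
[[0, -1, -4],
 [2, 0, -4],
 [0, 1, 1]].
||A||_2 ≈ 5.9796 (= sqrt(largest eigenvalue of A^T A))

||A||_2 = sigma_max(A) = sqrt(lambda_max(A^T A)). Form the symmetric matrix M = A^T A =
[[4, 0, -8],
 [0, 2, 5],
 [-8, 5, 33]].
Its characteristic polynomial (trace, sum of principal 2x2 minors, determinant of M give the coefficients) is
  p(λ) = det(λ I - M) = λ^3 - 39λ^2 + 117λ - 36.
No integer candidate from the rational root theorem (±divisors of 36) is a root, so the roots are irrational. The cubic discriminant is Δ = 8794413 > 0, so there are three distinct real roots. p(0) = -36 and p(1) = 43 have opposite signs, so a root lies in (0, 1); Newton's method refines it to λ ≈ 0.3476. p(2) = 50 and p(3) = -9 have opposite signs, so a root lies in (2, 3); Newton's method refines it to λ ≈ 2.8964. p(35) = -841 and p(36) = 288 have opposite signs, so a root lies in (35, 36); Newton's method refines it to λ ≈ 35.756. Check (Vieta): the three roots sum to 39, matching tr M = 39.
So the eigenvalues of A^T A are ≈ 0.3476, 2.8964, 35.756 (all ≥ 0, as they must be for A^T A). The largest is λ_max ≈ 35.756, hence ||A||_2 = sqrt(λ_max) ≈ 5.9796.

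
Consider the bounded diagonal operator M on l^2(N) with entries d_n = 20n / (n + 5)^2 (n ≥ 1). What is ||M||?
||M|| = 1 (attained at n = 5)

For M diagonal, ||M|| = sup_n |d_n|. Treat f(x) = 20x / (x + 5)^2 for real x > 0. By the quotient rule, f'(x) = 20(5 - x)/(x + 5)^3, which is positive for x < 5 and negative for x > 5. So f has a unique maximum at x = 5, and since 5 is a positive integer, the supremum over n ≥ 1 is attained at n = 5: d_5 = 20·5/(5 + 5)^2 = 20·5/100 = 1. Hence ||M|| = 1.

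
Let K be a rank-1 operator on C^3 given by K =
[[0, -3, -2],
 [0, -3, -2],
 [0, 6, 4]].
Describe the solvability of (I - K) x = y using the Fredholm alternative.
(I - K) is singular (det(I - K) = 0, i.e. 1 ∈ sigma(K)). (I - K) x = y is solvable iff y ⊥ ker((I - K)^*) = span{(0, -3, -2)}, i.e. iff -3y_2 - 2y_3 = 0. When solvable, the solutions are x = y + c·(1, 1, -2), c arbitrary (ker(I - K) = span{(1, 1, -2)}, dimension 1).

K has rank 1, so it is an outer product K = u v^T: every row of K is a multiple of one row vector. Reading off the entries, u = (1, 1, -2) and v = (0, -3, -2) (row i of K equals u_i·v^T). A rank-one matrix u v^T satisfies K u = u (v·u) and kills the (2)-dimensional subspace v^⊥, so its characteristic polynomial is lambda^2 (lambda - v·u) with v·u = tr K = 1. Hence the eigenvalues of I - K are 1 (multiplicity 2) and 1 - (1) = 0, so det(I - K) = 0. (Direct check: I - K =
[[1, 3, 2],
 [0, 4, 2],
 [0, -6, -3]]
has determinant 0.) So 1 is an eigenvalue of K and (I - K) is not invertible. The finite-dimensional Fredholm alternative says: either (I - K) is invertible, or ker(I - K) ≠ {0} and then range(I - K) = ker((I - K)^*)^⊥, with dim ker(I - K) = dim ker((I - K)^*). We are in the second case, so we need both kernels. Kernel of I - K: (I - K) u = u - u (v·u) = u - u = 0, so ker(I - K) = span{u} = span{(1, 1, -2)} (it is exactly 1-dimensional because rank(I - K) = 2). Kernel of the adjoint: K is real, so (I - K)^* = I - K^T = I - v u^T, and (I - v u^T) v = v - v (u·v) = 0; hence ker((I - K)^*) = span{v} = span{(0, -3, -2)}. Therefore (I - K) x = y is solvable iff <y, v> = 0, i.e. iff -3y_2 - 2y_3 = 0. When this holds, K y = u (v·y) = 0, so (I - K) y = y and x = y is a particular solution; the full solution set is the line x = y + c·u = y + c·(1, 1, -2), c ∈ C.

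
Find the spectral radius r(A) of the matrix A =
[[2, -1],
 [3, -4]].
r(A) = (2 + sqrt(24))/2 ≈ 3.4495

The eigenvalues of A are the roots of its characteristic polynomial. With M = A (coefficients from the trace and determinant):
  p(λ) = det(λ I - M) = λ^2 + 2λ - 5.
For λ^2 + 2λ - 5 the discriminant is 24. It is nonnegative but not a perfect square, so the roots are real and irrational: λ = (-2 ± sqrt(24))/2 ≈ 1.4495, -3.4495.
Thus the eigenvalues (to 4 decimals) are 1.4495 (modulus 1.4495); -3.4495 (modulus 3.4495). The spectral radius is the largest modulus: r(A) = (2 + sqrt(24))/2 ≈ 3.4495. (Cross-check: r(A) ≤ ||A||_2 ≈ 5.3983; equality holds whenever A is normal, though it can also hold for some non-normal A.)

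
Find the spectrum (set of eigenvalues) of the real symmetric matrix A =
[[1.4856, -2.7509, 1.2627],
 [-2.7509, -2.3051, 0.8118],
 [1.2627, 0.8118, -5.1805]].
sigma(A) ≈ {-6, -3, 3}

A is real symmetric, so its spectrum consists of real eigenvalues. Expanding the characteristic polynomial of the displayed matrix gives
  det(λ I - A) = p(λ) = λ^3 + (6)λ^2 + (-9)λ + (-54).
Solving p(λ) = 0 yields eigenvalues ≈ -6, -3, 3. (A is shown rounded to 4 decimals, so these recover the underlying integer eigenvalues to within that precision.)
Verification: the trace of A = -6 equals the sum of eigenvalues -6, and det(A) ≈ 54.0001 matches the eigenvalue product 54.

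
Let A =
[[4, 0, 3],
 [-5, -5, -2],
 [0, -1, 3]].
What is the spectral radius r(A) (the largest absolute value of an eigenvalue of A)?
r(A) ≈ 5.0424

The eigenvalues of A are the roots of its characteristic polynomial. With M = A (coefficients from the trace, the sum of principal 2x2 minors, and det A):
  p(λ) = det(λ I - M) = λ^3 - 2λ^2 - 25λ + 53.
No integer candidate from the rational root theorem (±divisors of 53) is a root, so the roots are irrational. The cubic discriminant is Δ = 38553 > 0, so there are three distinct real roots. p(-6) = -85 and p(-5) = 3 have opposite signs, so a root lies in (-6, -5); Newton's method refines it to λ ≈ -5.0424. p(2) = 3 and p(3) = -13 have opposite signs, so a root lies in (2, 3); Newton's method refines it to λ ≈ 2.1471. p(4) = -15 and p(5) = 3 have opposite signs, so a root lies in (4, 5); Newton's method refines it to λ ≈ 4.8953. Check (Vieta): the three roots sum to 2, matching tr M = 2.
Thus the eigenvalues (to 4 decimals) are -5.0424 (modulus 5.0424); 2.1471 (modulus 2.1471); 4.8953 (modulus 4.8953). The spectral radius is the largest modulus: r(A) ≈ 5.0424. (Cross-check: r(A) ≤ ||A||_2 ≈ 8.3528; equality holds whenever A is normal, though it can also hold for some non-normal A.)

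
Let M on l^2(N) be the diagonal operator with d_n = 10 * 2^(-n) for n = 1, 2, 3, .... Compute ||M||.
||M|| = 5 (attained at n = 1)

For M diagonal, ||M|| = sup_n |d_n|. The sequence d_n = 10 * 2^(-n) is positive and strictly decreasing (ratio 2^(-1) < 1), so the supremum is d_1 = 10/2 = 5. Hence ||M|| = 5.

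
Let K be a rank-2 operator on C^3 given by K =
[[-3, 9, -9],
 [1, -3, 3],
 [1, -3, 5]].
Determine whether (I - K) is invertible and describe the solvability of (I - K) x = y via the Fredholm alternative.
(I - K) is invertible (det(I - K) = -10 ≠ 0), so for every y in C^3 the equation (I - K) x = y has a unique solution.

K has rank 2 and factors as K = U V^T = u1 v1^T + u2 v2^T with u1 = (0, 0, -1), v1 = (0, 0, -2), u2 = (-3, 1, 1), v2 = (1, -3, 3) (multiplying out reproduces the displayed K). The nonzero eigenvalues of U V^T coincide with those of the 2 x 2 matrix G = V^T U = [[v1·u1, v1·u2], [v2·u1, v2·u2]] = [[2, -2], [-3, -3]], and by the Sylvester determinant identity det(I_3 - U V^T) = det(I_2 - V^T U) = det([[-1, 2], [3, 4]]) = (-1)(4) - (2)(3) = -10. (Direct check: I - K =
[[4, -9, 9],
 [-1, 4, -3],
 [-1, 3, -4]]
has determinant -10.) The finite-dimensional Fredholm alternative says: either (I - K) is invertible, or ker(I - K) ≠ {0} and then range(I - K) = ker((I - K)^*)^⊥, with dim ker(I - K) = dim ker((I - K)^*). Since det(I - K) ≠ 0, 1 is not an eigenvalue of K and ker(I - K) = {0}, so we are in the first case: for every y there is a unique x = (I - K)^(-1) y. (Explicitly, by the Woodbury identity, (I - U V^T)^(-1) = I + U (I_2 - G)^(-1) V^T.)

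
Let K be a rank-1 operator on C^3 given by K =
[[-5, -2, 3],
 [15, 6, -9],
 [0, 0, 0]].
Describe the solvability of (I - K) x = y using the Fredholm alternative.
(I - K) is singular (det(I - K) = 0, i.e. 1 ∈ sigma(K)). (I - K) x = y is solvable iff y ⊥ ker((I - K)^*) = span{(-5, -2, 3)}, i.e. iff -5y_1 - 2y_2 + 3y_3 = 0. When solvable, the solutions are x = y + c·(1, -3, 0), c arbitrary (ker(I - K) = span{(1, -3, 0)}, dimension 1).

K has rank 1, so it is an outer product K = u v^T: every row of K is a multiple of one row vector. Reading off the entries, u = (1, -3, 0) and v = (-5, -2, 3) (row i of K equals u_i·v^T). A rank-one matrix u v^T satisfies K u = u (v·u) and kills the (2)-dimensional subspace v^⊥, so its characteristic polynomial is lambda^2 (lambda - v·u) with v·u = tr K = 1. Hence the eigenvalues of I - K are 1 (multiplicity 2) and 1 - (1) = 0, so det(I - K) = 0. (Direct check: I - K =
[[6, 2, -3],
 [-15, -5, 9],
 [0, 0, 1]]
has determinant 0.) So 1 is an eigenvalue of K and (I - K) is not invertible. The finite-dimensional Fredholm alternative says: either (I - K) is invertible, or ker(I - K) ≠ {0} and then range(I - K) = ker((I - K)^*)^⊥, with dim ker(I - K) = dim ker((I - K)^*). We are in the second case, so we need both kernels. Kernel of I - K: (I - K) u = u - u (v·u) = u - u = 0, so ker(I - K) = span{u} = span{(1, -3, 0)} (it is exactly 1-dimensional because rank(I - K) = 2). Kernel of the adjoint: K is real, so (I - K)^* = I - K^T = I - v u^T, and (I - v u^T) v = v - v (u·v) = 0; hence ker((I - K)^*) = span{v} = span{(-5, -2, 3)}. Therefore (I - K) x = y is solvable iff <y, v> = 0, i.e. iff -5y_1 - 2y_2 + 3y_3 = 0. When this holds, K y = u (v·y) = 0, so (I - K) y = y and x = y is a particular solution; the full solution set is the line x = y + c·u = y + c·(1, -3, 0), c ∈ C.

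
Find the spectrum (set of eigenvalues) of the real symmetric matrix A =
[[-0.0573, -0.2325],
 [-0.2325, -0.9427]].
sigma(A) ≈ {-1, 0}

A is real symmetric, so its spectrum consists of real eigenvalues. Expanding the characteristic polynomial of the displayed matrix gives
  det(λ I - A) = p(λ) = λ^2 + (1)λ + (0).
Solving p(λ) = 0 yields eigenvalues ≈ -1, 0. (A is shown rounded to 4 decimals, so these recover the underlying integer eigenvalues to within that precision.)
Verification: the trace of A = -1 equals the sum of eigenvalues -1, and det(A) ≈ -0.0000 matches the eigenvalue product 0.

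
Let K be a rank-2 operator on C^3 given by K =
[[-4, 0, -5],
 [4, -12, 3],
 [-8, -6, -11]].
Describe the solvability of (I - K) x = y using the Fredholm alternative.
(I - K) is invertible (det(I - K) = 230 ≠ 0), so for every y in C^3 the equation (I - K) x = y has a unique solution.

K has rank 2 and factors as K = U V^T = u1 v1^T + u2 v2^T with u1 = (1, -3, 1), v1 = (-2, 3, -2), u2 = (1, 1, 3), v2 = (-2, -3, -3) (multiplying out reproduces the displayed K). The nonzero eigenvalues of U V^T coincide with those of the 2 x 2 matrix G = V^T U = [[v1·u1, v1·u2], [v2·u1, v2·u2]] = [[-13, -5], [4, -14]], and by the Sylvester determinant identity det(I_3 - U V^T) = det(I_2 - V^T U) = det([[14, 5], [-4, 15]]) = (14)(15) - (5)(-4) = 230. (Direct check: I - K =
[[5, 0, 5],
 [-4, 13, -3],
 [8, 6, 12]]
has determinant 230.) The finite-dimensional Fredholm alternative says: either (I - K) is invertible, or ker(I - K) ≠ {0} and then range(I - K) = ker((I - K)^*)^⊥, with dim ker(I - K) = dim ker((I - K)^*). Since det(I - K) ≠ 0, 1 is not an eigenvalue of K and ker(I - K) = {0}, so we are in the first case: for every y there is a unique x = (I - K)^(-1) y. (Explicitly, by the Woodbury identity, (I - U V^T)^(-1) = I + U (I_2 - G)^(-1) V^T.)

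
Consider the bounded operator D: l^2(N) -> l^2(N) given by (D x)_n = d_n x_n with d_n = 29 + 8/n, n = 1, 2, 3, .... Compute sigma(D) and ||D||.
sigma(D) = {29 + 8/n : n ≥ 1} ∪ {29}; ||D|| = 37

A bounded diagonal operator on l^2 with diagonal entries d_n has spectrum equal to the closure of {d_n : n ≥ 1}: every d_n is an eigenvalue (with eigenvector e_n), so {d_n} ⊂ sigma(D); the spectrum is closed, so its closure is too; and for lambda not in the closure, (D - lambda I) has bounded inverse (the diagonal entries 1/(d_n - lambda) are bounded). For our sequence d_n = 29 + 8/n, n = 1, 2, 3, ...:
  - {d_n} = {29 + 8/n : n ≥ 1}; the only limit point is 29
  - closure = {29 + 8/n : n ≥ 1} ∪ {29}
For the norm: a diagonal operator has ||D|| = sup_n |d_n|. Here d_n = 29 + 8/n is positive and decreasing, so sup_n |d_n| = d_1 = 29 + 8 = 37. So ||D|| = 37.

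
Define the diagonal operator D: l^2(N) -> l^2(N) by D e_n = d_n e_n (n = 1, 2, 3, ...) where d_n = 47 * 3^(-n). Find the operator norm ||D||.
||D|| = 47/3 (attained at n = 1)

For D diagonal, ||D|| = sup_n |d_n|. The sequence d_n = 47 * 3^(-n) is positive and strictly decreasing (ratio 3^(-1) < 1), so the supremum is d_1 = 47/3. Hence ||D|| = 47/3.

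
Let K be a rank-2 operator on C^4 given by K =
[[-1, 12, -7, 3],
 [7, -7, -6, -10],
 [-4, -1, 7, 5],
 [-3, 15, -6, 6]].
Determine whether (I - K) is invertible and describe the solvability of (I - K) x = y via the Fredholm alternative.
(I - K) is invertible (det(I - K) = 12 ≠ 0), so for every y in C^4 the equation (I - K) x = y has a unique solution.

K has rank 2 and factors as K = U V^T = u1 v1^T + u2 v2^T with u1 = (-2, 3, -1, -3), v1 = (2, -3, -1, -3), u2 = (3, 1, -2, 3), v2 = (1, 2, -3, -1) (multiplying out reproduces the displayed K). The nonzero eigenvalues of U V^T coincide with those of the 2 x 2 matrix G = V^T U = [[v1·u1, v1·u2], [v2·u1, v2·u2]] = [[-3, -4], [10, 8]], and by the Sylvester determinant identity det(I_4 - U V^T) = det(I_2 - V^T U) = det([[4, 4], [-10, -7]]) = (4)(-7) - (4)(-10) = 12. (Direct check: I - K =
[[2, -12, 7, -3],
 [-7, 8, 6, 10],
 [4, 1, -6, -5],
 [3, -15, 6, -5]]
has determinant 12.) The finite-dimensional Fredholm alternative says: either (I - K) is invertible, or ker(I - K) ≠ {0} and then range(I - K) = ker((I - K)^*)^⊥, with dim ker(I - K) = dim ker((I - K)^*). Since det(I - K) ≠ 0, 1 is not an eigenvalue of K and ker(I - K) = {0}, so we are in the first case: for every y there is a unique x = (I - K)^(-1) y. (Explicitly, by the Woodbury identity, (I - U V^T)^(-1) = I + U (I_2 - G)^(-1) V^T.)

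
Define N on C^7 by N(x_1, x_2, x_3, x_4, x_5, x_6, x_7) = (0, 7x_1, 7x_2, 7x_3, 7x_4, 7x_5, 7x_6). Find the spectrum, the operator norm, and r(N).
sigma(N) = {0}; ||N|| = 7; r(N) = 0. (N is nilpotent with N^7 = 0.)

On C^7, N is a strictly lower-triangular matrix with 7 on the subdiagonal and zeros elsewhere, so its characteristic polynomial is lambda^7 and every eigenvalue is 0: sigma(N) = {0}. For the operator norm, N e_i = 7e_{i+1} for i = 1, ..., 6 and N e_7 = 0, so the singular values of N are 7 (with multiplicity 6) and 0; hence ||N|| = 7. The spectral radius r(N) = max|lambda| = 0. Note ||N|| > r(N) — characteristic of non-normal nilpotent operators. Indeed N^7 = 0.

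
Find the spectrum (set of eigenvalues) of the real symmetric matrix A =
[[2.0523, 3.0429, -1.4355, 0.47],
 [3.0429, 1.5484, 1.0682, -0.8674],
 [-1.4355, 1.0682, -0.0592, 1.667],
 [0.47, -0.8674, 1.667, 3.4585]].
sigma(A) ≈ {-3, 1, 4, 5}

A is real symmetric, so its spectrum consists of real eigenvalues. Expanding the characteristic polynomial of the displayed matrix gives
  det(λ I - A) = p(λ) = λ^4 + (-7)λ^3 + (-1)λ^2 + (67.0016)λ + (-60.0015).
Solving p(λ) = 0 yields eigenvalues ≈ -3, 1, 4, 5. (A is shown rounded to 4 decimals, so these recover the underlying integer eigenvalues to within that precision.)
Verification: the trace of A = 7 equals the sum of eigenvalues 7, and det(A) ≈ -60.0015 matches the eigenvalue product -60.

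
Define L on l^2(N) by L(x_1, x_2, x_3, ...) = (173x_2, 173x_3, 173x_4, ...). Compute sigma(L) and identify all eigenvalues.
sigma(L) = closed disk {z in C : |z| ≤ 173}; sigma_p(L) = open disk {z in C : |z| < 173}

Note L = 173·V where V is the unit left shift (V x)_k = x_{k+1}; so sigma(L) = 173·sigma(V) and ||L|| = 173||V||. ||L x||^2 = 29929sum_{k≥2} |x_k|^2 ≤ 29929||x||^2, with equality on {x : x_1 = 0}, so ||L|| = 173. For any lambda with |lambda| < 173, set r = lambda/173 (|r| < 1); the vector x = (1, r, r^2, ...) is in l^2 and satisfies L x = 173(r, r^2, ...) = lambda x, so lambda is an eigenvalue. On the boundary |lambda| = 173 the geometric series diverges, so no l^2 eigenvector exists, but these lambda lie in the approximate point spectrum. Hence sigma(L) is the closed disk of radius 173 and sigma_p(L) is the open disk.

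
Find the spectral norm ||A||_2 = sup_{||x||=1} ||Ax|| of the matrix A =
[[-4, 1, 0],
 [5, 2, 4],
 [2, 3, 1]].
||A||_2 ≈ 7.892 (= sqrt(largest eigenvalue of A^T A))

||A||_2 = sigma_max(A) = sqrt(lambda_max(A^T A)). Form the symmetric matrix M = A^T A =
[[45, 12, 22],
 [12, 14, 11],
 [22, 11, 17]].
Its characteristic polynomial (trace, sum of principal 2x2 minors, determinant of M give the coefficients) is
  p(λ) = det(λ I - M) = λ^3 - 76λ^2 + 884λ - 1849.
No integer candidate from the rational root theorem (±divisors of 1849) is a root, so the roots are irrational. The cubic discriminant is Δ = 647505205 > 0, so there are three distinct real roots. p(2) = -377 and p(3) = 146 have opposite signs, so a root lies in (2, 3); Newton's method refines it to λ ≈ 2.6931. p(11) = 10 and p(12) = -457 have opposite signs, so a root lies in (11, 12); Newton's method refines it to λ ≈ 11.0235. p(62) = -857 and p(63) = 2246 have opposite signs, so a root lies in (62, 63); Newton's method refines it to λ ≈ 62.2835. Check (Vieta): the three roots sum to 76, matching tr M = 76.
So the eigenvalues of A^T A are ≈ 2.6931, 11.0235, 62.2835 (all ≥ 0, as they must be for A^T A). The largest is λ_max ≈ 62.2835, hence ||A||_2 = sqrt(λ_max) ≈ 7.892.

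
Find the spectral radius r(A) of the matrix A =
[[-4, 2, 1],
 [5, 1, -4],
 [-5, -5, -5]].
r(A) ≈ 6.2695

The eigenvalues of A are the roots of its characteristic polynomial. With M = A (coefficients from the trace, the sum of principal 2x2 minors, and det A):
  p(λ) = det(λ I - M) = λ^3 + 8λ^2 - 14λ - 170.
No integer candidate from the rational root theorem (±divisors of 170) is a root, so the roots are irrational. The cubic discriminant is Δ = -65900 < 0, so there is one real root and a complex-conjugate pair. p(4) = -34 and p(5) = 85 have opposite signs, so a root lies in (4, 5); Newton's method refines it to λ ≈ 4.325. Dividing out (λ - (4.325)) leaves approximately λ^2 + 12.325λ + 39.3061. For λ^2 + 12.325λ + 39.3061 the discriminant is -5.3181. It is negative, so the remaining roots are the complex-conjugate pair λ ≈ -6.1625 ± 1.153i. Their product equals the constant term, so |λ|^2 ≈ 39.3061 and |λ| ≈ 6.2695.
Thus the eigenvalues (to 4 decimals) are 4.325 (modulus 4.325); -6.1625 ± 1.153i (modulus 6.2695). The spectral radius is the largest modulus: r(A) ≈ 6.2695. (Cross-check: r(A) ≤ ||A||_2 ≈ 8.9511; equality holds whenever A is normal, though it can also hold for some non-normal A.)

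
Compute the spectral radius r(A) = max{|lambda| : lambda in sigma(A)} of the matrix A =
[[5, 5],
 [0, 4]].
r(A) = 5

The eigenvalues of A are the roots of its characteristic polynomial. With M = A (coefficients from the trace and determinant):
  p(λ) = det(λ I - M) = λ^2 - 9λ + 20.
For λ^2 - 9λ + 20 the discriminant is 1. It is a perfect square (1^2), so the roots are rational: λ = (9 ± 1)/2 = 5, 4.
Thus the eigenvalues (to 4 decimals) are 5 (modulus 5); 4 (modulus 4). The spectral radius is the largest modulus: r(A) = 5. (Cross-check: r(A) ≤ ||A||_2 ≈ 7.6973; equality holds whenever A is normal, though it can also hold for some non-normal A.)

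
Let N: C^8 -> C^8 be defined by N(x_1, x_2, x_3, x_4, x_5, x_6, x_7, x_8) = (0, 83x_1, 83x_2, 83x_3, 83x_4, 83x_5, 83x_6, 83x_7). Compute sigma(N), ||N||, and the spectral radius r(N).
sigma(N) = {0}; ||N|| = 83; r(N) = 0. (N is nilpotent with N^8 = 0.)

On C^8, N is a strictly lower-triangular matrix with 83 on the subdiagonal and zeros elsewhere, so its characteristic polynomial is lambda^8 and every eigenvalue is 0: sigma(N) = {0}. For the operator norm, N e_i = 83e_{i+1} for i = 1, ..., 7 and N e_8 = 0, so the singular values of N are 83 (with multiplicity 7) and 0; hence ||N|| = 83. The spectral radius r(N) = max|lambda| = 0. Note ||N|| > r(N) — characteristic of non-normal nilpotent operators. Indeed N^8 = 0.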